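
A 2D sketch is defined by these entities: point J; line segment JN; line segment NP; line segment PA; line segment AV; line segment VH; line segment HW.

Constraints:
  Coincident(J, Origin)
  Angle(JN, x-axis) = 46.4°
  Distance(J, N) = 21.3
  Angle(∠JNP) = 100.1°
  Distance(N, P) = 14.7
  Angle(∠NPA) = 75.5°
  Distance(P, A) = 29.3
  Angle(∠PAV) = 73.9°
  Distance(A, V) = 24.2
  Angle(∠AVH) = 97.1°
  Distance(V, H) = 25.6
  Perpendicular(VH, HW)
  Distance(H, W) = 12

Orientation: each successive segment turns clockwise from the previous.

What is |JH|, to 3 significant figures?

28.4

∠PAV = 73.9° gives AV at 116° from the x-axis; with |AV| = 24.2, V = (-5.40, 9.48). ∠AVH = 97.1° gives VH at 33.0° from the x-axis; with |VH| = 25.6, H = (16.1, 23.4). Then |JH| = |H − J| = 28.4.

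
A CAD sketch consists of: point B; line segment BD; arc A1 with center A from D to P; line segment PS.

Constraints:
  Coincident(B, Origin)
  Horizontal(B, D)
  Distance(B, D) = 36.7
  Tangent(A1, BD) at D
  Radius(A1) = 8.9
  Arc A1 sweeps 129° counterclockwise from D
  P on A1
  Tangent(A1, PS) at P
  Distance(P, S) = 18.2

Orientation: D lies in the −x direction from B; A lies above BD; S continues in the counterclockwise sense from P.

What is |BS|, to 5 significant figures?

50.210

B is at the origin; B and D share the same y with |BD| = 36.7 and D on the −x side, so D = (-36.700, 0.0000). Since A1 is tangent to BD there, AD ⟂ BD, so A = D + (0, 8.9) = (-36.700, 8.9000). On A1, D sits at bearing -90° from A; a 129° counterclockwise sweep puts P at bearing 39°, so P = A + 8.9·(cos 39°, sin 39°) = (-29.783, 14.501). The tangent condition forces AP to be normal to PS, so PS runs along (−sin 39°, cos 39°); with |PS| = 18.2, S = (-41.237, 28.645). Then |BS| = |S − B| = 50.210.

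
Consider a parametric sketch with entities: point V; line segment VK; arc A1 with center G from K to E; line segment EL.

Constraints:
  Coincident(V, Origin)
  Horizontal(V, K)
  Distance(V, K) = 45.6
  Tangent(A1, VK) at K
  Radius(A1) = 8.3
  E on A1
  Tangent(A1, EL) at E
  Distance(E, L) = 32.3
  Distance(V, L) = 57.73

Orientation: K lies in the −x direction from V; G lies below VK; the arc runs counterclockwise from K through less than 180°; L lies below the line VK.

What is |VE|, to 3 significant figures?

54.5

V is at the origin; V and K share the same y with |VK| = 45.6 and K on the −x side, so K = (-45.6, 0.00). Since A1 is tangent to VK there, GK ⟂ VK, so G = K + (0, -8.3) = (-45.6, -8.30). Since GE ⟂ EL (tangency), |GL| = √(8.3² + 32.3²) = 33.3 regardless of where E sits on A1. So L lies on both circle(V, 57.73) and circle(G, 33.3); the below-VK intersection is L = (-40.4, -41.2). E is the foot of the tangent from L: E = (-53.2, -11.6).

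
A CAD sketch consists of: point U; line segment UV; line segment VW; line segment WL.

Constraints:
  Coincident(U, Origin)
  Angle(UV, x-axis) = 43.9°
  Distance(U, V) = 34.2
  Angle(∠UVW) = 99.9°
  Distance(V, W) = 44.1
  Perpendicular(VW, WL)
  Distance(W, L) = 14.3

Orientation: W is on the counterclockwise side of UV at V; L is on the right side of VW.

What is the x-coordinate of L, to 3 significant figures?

11.8

∠UVW = 99.9°, so VW runs at 43.9° + (180° − 99.9°) = 124° from the x-axis; with |VW| = 44.1, W = V + 44.1·(cos 124°, sin 124°) = (-0.0176, 60.3). VW ⟂ WL; with |WL| = 14.3 on the right of VW, L = W + 14.3·(0.829, 0.559) = (11.8, 68.3). So L.x = 11.8.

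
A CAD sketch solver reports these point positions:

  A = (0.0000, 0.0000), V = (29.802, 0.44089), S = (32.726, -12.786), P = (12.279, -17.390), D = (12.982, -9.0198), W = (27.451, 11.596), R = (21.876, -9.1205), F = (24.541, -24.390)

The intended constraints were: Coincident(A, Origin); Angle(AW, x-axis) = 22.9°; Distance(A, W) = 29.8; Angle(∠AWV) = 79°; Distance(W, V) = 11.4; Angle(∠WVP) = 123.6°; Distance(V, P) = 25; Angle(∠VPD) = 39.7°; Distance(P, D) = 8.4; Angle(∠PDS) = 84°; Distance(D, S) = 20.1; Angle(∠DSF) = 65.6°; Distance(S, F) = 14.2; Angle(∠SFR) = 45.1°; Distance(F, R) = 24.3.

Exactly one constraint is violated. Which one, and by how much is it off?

Distance(F, R) = 24.3 — off by 8.80.

A = (0.00, 0.00) ✓; AW at 22.90° ✓; |AW| = 29.80 ✓; ∠AWV = 79.00° ✓; |WV| = 11.40 ✓; ∠WVP = 123.6° ✓; |VP| = 25.00 ✓; ∠VPD = 39.70° ✓; |PD| = 8.400 ✓; ∠PDS = 84.00° ✓; |DS| = 20.10 ✓; ∠DSF = 65.60° ✓; |SF| = 14.20 ✓; ∠SFR = 45.10° ✓; |FR| = 15.50 ✗.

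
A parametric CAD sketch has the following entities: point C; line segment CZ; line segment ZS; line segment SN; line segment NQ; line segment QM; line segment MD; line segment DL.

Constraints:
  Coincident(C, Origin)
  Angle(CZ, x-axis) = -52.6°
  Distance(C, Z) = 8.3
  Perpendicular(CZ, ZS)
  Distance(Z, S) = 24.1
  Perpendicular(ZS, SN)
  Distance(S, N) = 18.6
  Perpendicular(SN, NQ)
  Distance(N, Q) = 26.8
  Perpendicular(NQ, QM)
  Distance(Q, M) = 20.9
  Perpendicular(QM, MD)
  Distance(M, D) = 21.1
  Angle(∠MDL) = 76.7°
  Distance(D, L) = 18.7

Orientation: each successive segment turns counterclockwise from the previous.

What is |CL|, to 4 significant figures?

16.02

QM ⟂ MD, so MD runs at 37.40°; with |MD| = 21.1, D = (21.06, 2.755). ∠MDL = 76.7° gives DL at 140.7° from the x-axis; with |DL| = 18.7, L = (6.585, 14.60). Then |CL| = |L − C| = 16.02.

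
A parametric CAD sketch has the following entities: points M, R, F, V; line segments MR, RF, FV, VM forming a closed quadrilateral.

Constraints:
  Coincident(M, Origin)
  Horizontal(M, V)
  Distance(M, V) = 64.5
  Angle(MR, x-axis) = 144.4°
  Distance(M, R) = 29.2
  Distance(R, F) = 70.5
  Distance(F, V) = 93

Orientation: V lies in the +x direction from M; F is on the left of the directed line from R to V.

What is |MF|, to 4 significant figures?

78.35

M is at the origin; M and V share the same y with |MV| = 64.5 and V in +x, so V = (64.5, 0). MR runs at 144.4° with |MR| = 29.2, so R = (-23.74, 17.00). F is determined by |RF| = 70.5 and |FV| = 93.0 together: it lies at the intersection of circle(R, 70.5) and circle(V, 93.0). With |RV| = 89.86, the foot of the radical line on RV is 24.46 from R and the perpendicular offset is √(70.5² − 24.46²) = 66.12. Taking the left-of-RV solution: F = (12.79, 77.30).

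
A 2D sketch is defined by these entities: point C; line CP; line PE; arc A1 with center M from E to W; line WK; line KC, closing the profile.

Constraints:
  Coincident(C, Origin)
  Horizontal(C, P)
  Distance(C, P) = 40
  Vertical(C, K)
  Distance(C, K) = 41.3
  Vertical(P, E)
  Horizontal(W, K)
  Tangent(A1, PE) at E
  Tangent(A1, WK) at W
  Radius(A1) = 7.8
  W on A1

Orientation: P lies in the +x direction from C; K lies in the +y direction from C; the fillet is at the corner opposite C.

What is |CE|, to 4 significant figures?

52.18

C is at the origin; CP is horizontal with |CP| = 40.0 and P on the +x side, so P = (40.00, 0.000). CK is vertical with |CK| = 41.3 and K on the +y side, so K = (0.000, 41.30). The virtual corner opposite C is at (40.00, 41.30). Since A1 is tangent to PE there, ME ⟂ PE and the tangent condition forces MW to be normal to WK, with radius 7.8, so the center M sits 7.8 in from both sides at M = (32.20, 33.50). That places the tangent points at E = (40.00, 33.50) on PE and W = (32.20, 41.30) on WK. Then |CE| = |E − C| = 52.18.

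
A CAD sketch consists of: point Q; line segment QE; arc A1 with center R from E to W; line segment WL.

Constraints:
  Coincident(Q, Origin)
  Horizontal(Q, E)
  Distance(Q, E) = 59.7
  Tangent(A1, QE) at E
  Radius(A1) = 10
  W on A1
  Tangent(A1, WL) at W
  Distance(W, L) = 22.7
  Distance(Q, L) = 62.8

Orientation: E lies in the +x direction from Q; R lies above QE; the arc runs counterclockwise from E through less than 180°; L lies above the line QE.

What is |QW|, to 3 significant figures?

69.4

Q is at the origin; Q and E share the same y with |QE| = 59.7 and E on the +x side, so E = (59.7, 0.00). Tangency of A1 to QE means the radius RE is perpendicular to QE, so R = E + (0, 10) = (59.7, 10.0). Since RW ⟂ WL (tangency), |RL| = √(10.0² + 22.7²) = 24.8 regardless of where W sits on A1. So L lies on both circle(Q, 62.8) and circle(R, 24.8); the above-QE intersection is L = (52.9, 33.9). W is the foot of the tangent from L: W = (67.4, 16.4).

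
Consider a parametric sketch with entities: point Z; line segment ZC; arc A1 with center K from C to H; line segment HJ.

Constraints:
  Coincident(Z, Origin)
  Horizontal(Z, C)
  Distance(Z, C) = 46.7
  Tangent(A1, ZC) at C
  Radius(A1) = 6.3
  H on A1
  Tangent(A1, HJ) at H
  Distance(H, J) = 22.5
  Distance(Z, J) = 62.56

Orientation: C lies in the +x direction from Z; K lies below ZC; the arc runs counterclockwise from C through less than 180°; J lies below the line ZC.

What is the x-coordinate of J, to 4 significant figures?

56.10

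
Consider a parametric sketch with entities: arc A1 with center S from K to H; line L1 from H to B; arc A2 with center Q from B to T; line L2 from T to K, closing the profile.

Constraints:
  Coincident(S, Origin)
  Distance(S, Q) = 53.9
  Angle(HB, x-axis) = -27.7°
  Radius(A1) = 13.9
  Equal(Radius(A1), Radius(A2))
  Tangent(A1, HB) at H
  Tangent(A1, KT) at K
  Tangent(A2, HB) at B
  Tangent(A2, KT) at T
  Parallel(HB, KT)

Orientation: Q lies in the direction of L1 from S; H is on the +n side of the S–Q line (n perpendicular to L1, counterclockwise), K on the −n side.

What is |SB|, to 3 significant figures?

55.7

The slot axis is L1's direction at -27.7°, so u = (cos -27.7°, sin -27.7°) = (0.885, -0.465) and n = (−sin -27.7°, cos -27.7°) = (0.465, 0.885). S is at the origin and Q lies 53.9 along u from S, so Q = 53.9·u = (47.7, -25.1). Tangency of A1 to both parallel lines with radius 13.9 puts H and K at S ± 13.9·n: H = (6.46, 12.3), K = (-6.46, -12.3). Equal radii place B and T the same way about Q: B = Q + 13.9·n = (54.2, -12.7), T = Q − 13.9·n = (41.3, -37.4). Then |SB| = |B − S| = 55.7.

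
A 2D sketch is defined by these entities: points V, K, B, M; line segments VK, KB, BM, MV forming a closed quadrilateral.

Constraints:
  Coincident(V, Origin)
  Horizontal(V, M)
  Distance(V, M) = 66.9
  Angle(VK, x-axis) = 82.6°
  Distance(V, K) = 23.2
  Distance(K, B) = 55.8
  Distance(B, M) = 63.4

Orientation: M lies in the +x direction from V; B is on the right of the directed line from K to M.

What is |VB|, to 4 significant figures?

34.27

V is at the origin; VM is horizontal with |VM| = 66.9 and M in +x, so M = (66.9, 0). VK runs at 82.6° with |VK| = 23.2, so K = (2.988, 23.01). B is determined by |KB| = 55.8 and |BM| = 63.4 together: it lies at the intersection of circle(K, 55.8) and circle(M, 63.4). With |KM| = 67.93, the foot of the radical line on KM is 27.30 from K and the perpendicular offset is √(55.8² − 27.30²) = 48.67. Taking the right-of-KM solution: B = (12.19, -32.03).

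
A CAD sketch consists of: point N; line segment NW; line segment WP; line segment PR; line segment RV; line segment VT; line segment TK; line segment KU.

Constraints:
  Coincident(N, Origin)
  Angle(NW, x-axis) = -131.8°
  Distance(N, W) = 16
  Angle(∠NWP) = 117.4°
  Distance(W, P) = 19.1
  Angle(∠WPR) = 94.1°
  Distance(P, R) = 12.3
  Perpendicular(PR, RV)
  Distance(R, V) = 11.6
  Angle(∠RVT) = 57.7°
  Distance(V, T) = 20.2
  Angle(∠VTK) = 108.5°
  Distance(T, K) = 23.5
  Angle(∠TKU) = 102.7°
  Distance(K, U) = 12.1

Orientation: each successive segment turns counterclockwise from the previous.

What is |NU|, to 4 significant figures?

49.20

N is at the origin; NW runs at -131.8° with length 16.0, so W = (-10.66, -11.93). ∠NWP = 117.4° gives WP at -69.20° from the x-axis; with |WP| = 19.1, P = (-3.882, -29.78). ∠WPR = 94.1° gives PR at 16.70° from the x-axis; with |PR| = 12.3, R = (7.899, -26.25). PR ⟂ RV, so RV runs at 106.7°; with |RV| = 11.6, V = (4.566, -15.14). ∠RVT = 57.7° gives VT at -131.0° from the x-axis; with |VT| = 20.2, T = (-8.687, -30.38). ∠VTK = 108.5° gives TK at -59.50° from the x-axis; with |TK| = 23.5, K = (3.241, -50.63). ∠TKU = 102.7° gives KU at 17.80° from the x-axis; with |KU| = 12.1, U = (14.76, -46.93). Then |NU| = |U − N| = 49.20.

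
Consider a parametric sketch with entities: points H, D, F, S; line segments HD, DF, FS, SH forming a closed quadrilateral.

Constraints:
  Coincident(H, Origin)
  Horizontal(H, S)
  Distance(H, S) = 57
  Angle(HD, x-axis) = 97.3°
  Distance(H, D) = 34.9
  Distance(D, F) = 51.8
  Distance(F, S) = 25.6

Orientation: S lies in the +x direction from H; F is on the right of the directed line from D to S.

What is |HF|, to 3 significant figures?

31.6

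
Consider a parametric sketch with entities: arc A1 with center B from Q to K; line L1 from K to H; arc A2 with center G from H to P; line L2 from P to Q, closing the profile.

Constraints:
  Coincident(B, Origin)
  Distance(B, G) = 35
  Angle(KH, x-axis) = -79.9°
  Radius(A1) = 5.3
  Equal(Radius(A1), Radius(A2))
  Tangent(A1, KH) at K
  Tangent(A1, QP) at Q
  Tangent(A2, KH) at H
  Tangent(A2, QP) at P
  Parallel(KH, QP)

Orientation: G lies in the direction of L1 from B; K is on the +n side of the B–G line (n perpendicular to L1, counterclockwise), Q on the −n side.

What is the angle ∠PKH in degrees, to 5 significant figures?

16.849°

The slot axis is L1's direction at -79.9°, so u = (cos -79.9°, sin -79.9°) = (0.17537, -0.98450) and n = (−sin -79.9°, cos -79.9°) = (0.98450, 0.17537). B is at the origin and G lies 35.0 along u from B, so G = 35.0·u = (6.1378, -34.458). Tangency of A1 to both parallel lines with radius 5.3 puts K and Q at B ± 5.3·n: K = (5.2179, 0.92944), Q = (-5.2179, -0.92944). Equal radii place H and P the same way about G: H = G + 5.3·n = (11.356, -33.528), P = G − 5.3·n = (0.91997, -35.387). Then cos ∠PKH = KP·KH / (|KP||KH|), giving 16.849°.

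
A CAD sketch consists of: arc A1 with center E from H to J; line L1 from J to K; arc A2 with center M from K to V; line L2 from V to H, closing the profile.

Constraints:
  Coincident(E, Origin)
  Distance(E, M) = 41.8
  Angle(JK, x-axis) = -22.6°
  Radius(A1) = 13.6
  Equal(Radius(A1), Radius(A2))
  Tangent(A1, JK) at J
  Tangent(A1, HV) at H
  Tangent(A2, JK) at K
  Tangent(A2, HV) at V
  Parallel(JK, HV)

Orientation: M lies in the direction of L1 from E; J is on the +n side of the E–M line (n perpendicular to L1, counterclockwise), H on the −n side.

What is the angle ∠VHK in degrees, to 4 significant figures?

33.05°

Tangency of A1 to both parallel lines with radius 13.6 puts J and H at E ± 13.6·n: J = (5.226, 12.56), H = (-5.226, -12.56). Equal radii place K and V the same way about M: K = M + 13.6·n = (43.82, -3.508), V = M − 13.6·n = (33.36, -28.62). Then cos ∠VHK = HV·HK / (|HV||HK|), giving 33.05°.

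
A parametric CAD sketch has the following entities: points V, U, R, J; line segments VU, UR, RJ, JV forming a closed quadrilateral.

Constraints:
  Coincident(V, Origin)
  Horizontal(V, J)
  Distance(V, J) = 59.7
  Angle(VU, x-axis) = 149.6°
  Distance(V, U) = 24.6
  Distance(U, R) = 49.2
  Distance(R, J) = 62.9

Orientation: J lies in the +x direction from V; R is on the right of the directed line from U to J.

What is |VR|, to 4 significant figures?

29.96

V is at the origin; V and J share the same y with |VJ| = 59.7 and J in +x, so J = (59.7, 0). VU runs at 149.6° with |VU| = 24.6, so U = (-21.22, 12.45). R is determined by |UR| = 49.2 and |RJ| = 62.9 together: it lies at the intersection of circle(U, 49.2) and circle(J, 62.9). With |UJ| = 81.87, the foot of the radical line on UJ is 31.56 from U and the perpendicular offset is √(49.2² − 31.56²) = 37.75. Taking the right-of-UJ solution: R = (4.231, -29.66).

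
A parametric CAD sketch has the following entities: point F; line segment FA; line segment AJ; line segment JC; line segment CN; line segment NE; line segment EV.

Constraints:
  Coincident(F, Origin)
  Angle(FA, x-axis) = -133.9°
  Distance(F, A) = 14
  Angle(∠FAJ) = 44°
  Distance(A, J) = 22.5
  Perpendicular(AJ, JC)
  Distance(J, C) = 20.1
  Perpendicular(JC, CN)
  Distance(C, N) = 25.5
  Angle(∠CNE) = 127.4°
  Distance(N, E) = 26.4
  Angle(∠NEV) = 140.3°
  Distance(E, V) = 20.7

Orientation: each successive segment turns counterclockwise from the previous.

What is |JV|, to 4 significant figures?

46.06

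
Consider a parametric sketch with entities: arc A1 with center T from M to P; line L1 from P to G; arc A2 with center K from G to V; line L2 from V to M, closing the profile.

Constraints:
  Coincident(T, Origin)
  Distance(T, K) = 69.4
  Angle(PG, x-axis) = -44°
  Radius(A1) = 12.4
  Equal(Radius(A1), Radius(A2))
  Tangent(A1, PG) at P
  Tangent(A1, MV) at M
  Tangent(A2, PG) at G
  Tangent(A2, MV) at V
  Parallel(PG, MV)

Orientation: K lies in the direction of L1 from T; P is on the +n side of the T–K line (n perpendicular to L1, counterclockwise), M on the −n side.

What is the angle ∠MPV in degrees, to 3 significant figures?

70.3°

The slot axis is L1's direction at -44.0°, so u = (cos -44.0°, sin -44.0°) = (0.719, -0.695) and n = (−sin -44.0°, cos -44.0°) = (0.695, 0.719). T is at the origin and K lies 69.4 along u from T, so K = 69.4·u = (49.9, -48.2). Tangency of A1 to both parallel lines with radius 12.4 puts P and M at T ± 12.4·n: P = (8.61, 8.92), M = (-8.61, -8.92). Equal radii place G and V the same way about K: G = K + 12.4·n = (58.5, -39.3), V = K − 12.4·n = (41.3, -57.1). Then cos ∠MPV = PM·PV / (|PM||PV|), giving 70.3°.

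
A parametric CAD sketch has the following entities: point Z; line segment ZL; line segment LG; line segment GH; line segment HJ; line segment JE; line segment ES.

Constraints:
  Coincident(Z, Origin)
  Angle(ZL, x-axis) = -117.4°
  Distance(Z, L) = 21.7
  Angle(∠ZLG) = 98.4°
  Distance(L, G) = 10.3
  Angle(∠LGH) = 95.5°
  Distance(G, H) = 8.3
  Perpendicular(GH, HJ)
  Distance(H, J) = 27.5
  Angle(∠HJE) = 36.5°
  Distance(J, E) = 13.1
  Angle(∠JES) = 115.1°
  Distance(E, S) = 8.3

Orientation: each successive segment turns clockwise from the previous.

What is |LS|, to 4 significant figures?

5.474

∠HJE = 36.5° gives JE at -157.0° from the x-axis; with |JE| = 13.1, E = (-3.106, -19.38). ∠JES = 115.1° gives ES at 138.1° from the x-axis; with |ES| = 8.3, S = (-9.284, -13.84). Then |LS| = |S − L| = 5.474.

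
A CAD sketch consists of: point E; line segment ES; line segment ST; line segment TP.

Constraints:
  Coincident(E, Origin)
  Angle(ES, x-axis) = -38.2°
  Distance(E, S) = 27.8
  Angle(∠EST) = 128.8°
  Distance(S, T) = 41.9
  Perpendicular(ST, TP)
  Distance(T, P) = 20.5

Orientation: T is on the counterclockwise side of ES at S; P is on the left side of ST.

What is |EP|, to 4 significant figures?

59.33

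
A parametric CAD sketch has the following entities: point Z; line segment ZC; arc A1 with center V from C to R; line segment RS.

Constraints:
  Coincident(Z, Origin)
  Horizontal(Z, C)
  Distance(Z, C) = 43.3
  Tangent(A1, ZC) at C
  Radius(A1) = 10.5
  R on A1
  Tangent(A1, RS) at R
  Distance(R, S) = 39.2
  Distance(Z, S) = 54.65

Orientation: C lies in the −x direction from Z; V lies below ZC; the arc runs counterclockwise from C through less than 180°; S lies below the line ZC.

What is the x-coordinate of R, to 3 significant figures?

-51.5

Checks: |VC| = 10.50 ✓; |VR| = 10.50 ✓; ∠(VR, RS) = 90.00° ✓; |RS| = 39.20 ✓; |ZS| = 54.65 ✓.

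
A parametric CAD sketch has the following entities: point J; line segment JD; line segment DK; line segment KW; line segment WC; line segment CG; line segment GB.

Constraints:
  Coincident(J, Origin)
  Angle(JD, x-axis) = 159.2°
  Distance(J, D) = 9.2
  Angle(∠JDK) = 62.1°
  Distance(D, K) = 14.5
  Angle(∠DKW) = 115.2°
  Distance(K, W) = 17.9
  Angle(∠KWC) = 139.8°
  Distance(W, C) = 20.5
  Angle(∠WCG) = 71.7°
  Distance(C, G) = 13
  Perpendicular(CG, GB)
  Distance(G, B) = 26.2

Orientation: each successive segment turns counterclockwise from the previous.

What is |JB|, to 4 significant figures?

16.07

∠WCG = 71.7° gives CG at 130.4° from the x-axis; with |CG| = 13.0, G = (20.77, 0.9297). The perpendicularity gives GB at right angles to CG, so GB runs at -139.6°; with |GB| = 26.2, B = (0.8220, -16.05). Then |JB| = |B − J| = 16.07.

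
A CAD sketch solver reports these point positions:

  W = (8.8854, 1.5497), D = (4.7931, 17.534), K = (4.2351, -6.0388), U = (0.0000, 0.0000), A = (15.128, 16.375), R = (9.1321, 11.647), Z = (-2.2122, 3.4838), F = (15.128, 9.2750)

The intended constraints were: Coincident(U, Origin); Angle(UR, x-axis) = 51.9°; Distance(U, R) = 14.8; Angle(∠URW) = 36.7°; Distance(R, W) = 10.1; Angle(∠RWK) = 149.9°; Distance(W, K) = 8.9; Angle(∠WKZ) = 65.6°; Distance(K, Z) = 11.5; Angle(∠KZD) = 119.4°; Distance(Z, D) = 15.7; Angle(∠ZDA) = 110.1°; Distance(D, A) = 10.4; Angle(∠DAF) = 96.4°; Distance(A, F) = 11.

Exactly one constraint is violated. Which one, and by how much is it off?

Distance(A, F) = 11 — off by 3.90.

U = (0.00, 0.00) ✓; UR at 51.90° ✓; |UR| = 14.80 ✓; ∠URW = 36.70° ✓; |RW| = 10.10 ✓; ∠RWK = 149.9° ✓; |WK| = 8.900 ✓; ∠WKZ = 65.60° ✓; |KZ| = 11.50 ✓; ∠KZD = 119.4° ✓; |ZD| = 15.70 ✓; ∠ZDA = 110.1° ✓; |DA| = 10.40 ✓; ∠DAF = 96.40° ✓; |AF| = 7.100 ✗.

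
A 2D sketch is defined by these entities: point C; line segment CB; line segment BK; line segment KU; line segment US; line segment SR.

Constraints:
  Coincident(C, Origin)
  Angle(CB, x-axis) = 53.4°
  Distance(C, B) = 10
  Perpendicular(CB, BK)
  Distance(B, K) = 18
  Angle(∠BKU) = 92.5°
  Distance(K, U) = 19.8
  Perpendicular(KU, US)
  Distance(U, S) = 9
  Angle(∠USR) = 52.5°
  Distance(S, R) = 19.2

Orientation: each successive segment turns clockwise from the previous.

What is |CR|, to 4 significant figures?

21.61

C is at the origin; CB runs at 53.4° with length 10.0, so B = (5.962, 8.028). CB ⟂ BK, so BK runs at -36.60°; with |BK| = 18.0, K = (20.41, -2.704). ∠BKU = 92.5° gives KU at -124.1° from the x-axis; with |KU| = 19.8, U = (9.312, -19.10). The perpendicularity gives US at right angles to KU, so US runs at 145.9°; with |US| = 9.0, S = (1.860, -14.05). ∠USR = 52.5° gives SR at 18.40° from the x-axis; with |SR| = 19.2, R = (20.08, -7.993). Then |CR| = |R − C| = 21.61.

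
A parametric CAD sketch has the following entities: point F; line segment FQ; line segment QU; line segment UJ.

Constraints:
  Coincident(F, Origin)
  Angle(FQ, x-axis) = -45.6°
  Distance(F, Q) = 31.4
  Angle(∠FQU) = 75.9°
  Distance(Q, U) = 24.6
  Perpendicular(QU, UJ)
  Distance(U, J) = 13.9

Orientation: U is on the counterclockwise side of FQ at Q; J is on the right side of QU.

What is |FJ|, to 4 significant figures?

47.48

F is at the origin; FQ runs at -45.6° with length 31.4, so Q = 31.4·(cos -45.6°, sin -45.6°) = (21.97, -22.43). ∠FQU = 75.9°, so QU runs at -45.6° + (180° − 75.9°) = 58.50° from the x-axis; with |QU| = 24.6, U = Q + 24.6·(cos 58.50°, sin 58.50°) = (34.82, -1.459). The perpendicularity gives UJ at right angles to QU; with |UJ| = 13.9 on the right of QU, J = U + 13.9·(0.8526, -0.5225) = (46.67, -8.722). Then |FJ| = |J − F| = 47.48.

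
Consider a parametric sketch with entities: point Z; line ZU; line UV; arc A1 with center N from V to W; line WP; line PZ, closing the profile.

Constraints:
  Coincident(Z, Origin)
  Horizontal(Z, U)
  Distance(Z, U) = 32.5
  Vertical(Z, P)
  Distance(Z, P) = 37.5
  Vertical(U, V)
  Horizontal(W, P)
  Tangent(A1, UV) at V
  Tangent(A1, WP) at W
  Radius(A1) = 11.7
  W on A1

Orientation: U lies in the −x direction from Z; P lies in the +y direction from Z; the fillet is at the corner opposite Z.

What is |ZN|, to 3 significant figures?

33.1

Z is at the origin; ZU is horizontal with |ZU| = 32.5 and U on the −x side, so U = (-32.5, 0.00). Z and P share the same x with |ZP| = 37.5 and P on the +y side, so P = (0.00, 37.5). The virtual corner opposite Z is at (-32.5, 37.5). Since A1 is tangent to UV there, NV ⟂ UV and tangency of A1 to WP means the radius NW is perpendicular to WP, with radius 11.7, so the center N sits 11.7 in from both sides at N = (-20.8, 25.8). Then |ZN| = |N − Z| = 33.1.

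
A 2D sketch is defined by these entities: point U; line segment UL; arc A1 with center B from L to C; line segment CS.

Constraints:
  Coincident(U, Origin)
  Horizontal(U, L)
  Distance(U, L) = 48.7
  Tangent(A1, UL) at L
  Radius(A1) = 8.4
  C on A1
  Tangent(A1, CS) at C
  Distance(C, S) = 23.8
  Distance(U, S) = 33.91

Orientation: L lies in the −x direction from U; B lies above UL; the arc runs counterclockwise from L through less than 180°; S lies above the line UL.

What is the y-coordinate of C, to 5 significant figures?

2.8881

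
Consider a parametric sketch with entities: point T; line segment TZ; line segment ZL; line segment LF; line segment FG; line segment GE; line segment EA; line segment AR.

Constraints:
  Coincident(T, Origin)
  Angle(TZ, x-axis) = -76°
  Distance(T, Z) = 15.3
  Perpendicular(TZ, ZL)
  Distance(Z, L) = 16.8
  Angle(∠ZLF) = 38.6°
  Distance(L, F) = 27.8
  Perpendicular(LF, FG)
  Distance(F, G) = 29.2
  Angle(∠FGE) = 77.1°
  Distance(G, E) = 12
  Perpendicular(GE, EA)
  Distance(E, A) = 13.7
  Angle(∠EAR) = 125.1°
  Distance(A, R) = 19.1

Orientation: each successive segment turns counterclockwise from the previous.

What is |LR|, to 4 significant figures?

37.32

GE ⟂ EA, so EA runs at 78.30°; with |EA| = 13.7, A = (-2.901, -14.78). ∠EAR = 125.1° gives AR at 133.2° from the x-axis; with |AR| = 19.1, R = (-15.98, -0.8531). Then |LR| = |R − L| = 37.32.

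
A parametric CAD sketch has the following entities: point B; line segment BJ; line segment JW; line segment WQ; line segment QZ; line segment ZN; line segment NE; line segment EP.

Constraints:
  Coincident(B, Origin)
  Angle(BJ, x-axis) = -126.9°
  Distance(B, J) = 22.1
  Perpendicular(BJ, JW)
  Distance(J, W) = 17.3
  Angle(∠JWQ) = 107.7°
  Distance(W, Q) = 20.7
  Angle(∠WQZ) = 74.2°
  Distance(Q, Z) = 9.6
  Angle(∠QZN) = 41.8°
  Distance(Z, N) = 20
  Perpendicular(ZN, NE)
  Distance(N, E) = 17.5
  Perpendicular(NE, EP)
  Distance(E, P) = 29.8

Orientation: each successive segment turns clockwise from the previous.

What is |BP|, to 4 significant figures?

25.74

ZN ⟂ NE, so NE runs at 96.80°; with |NE| = 17.5, E = (-34.36, 21.77). NE ⟂ EP, so EP runs at 6.800°; with |EP| = 29.8, P = (-4.773, 25.29). Then |BP| = |P − B| = 25.74.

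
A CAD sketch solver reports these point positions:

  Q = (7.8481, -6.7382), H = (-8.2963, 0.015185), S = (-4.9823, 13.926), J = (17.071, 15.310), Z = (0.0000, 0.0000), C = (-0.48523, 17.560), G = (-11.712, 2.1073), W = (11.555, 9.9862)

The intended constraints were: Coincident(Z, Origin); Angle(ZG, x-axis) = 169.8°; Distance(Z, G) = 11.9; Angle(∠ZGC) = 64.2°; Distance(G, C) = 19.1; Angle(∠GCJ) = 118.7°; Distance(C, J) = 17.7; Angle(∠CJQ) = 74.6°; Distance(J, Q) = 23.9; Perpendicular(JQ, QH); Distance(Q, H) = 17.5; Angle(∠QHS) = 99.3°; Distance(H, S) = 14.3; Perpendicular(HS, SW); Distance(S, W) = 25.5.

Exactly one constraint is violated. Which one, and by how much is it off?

Distance(S, W) = 25.5 — off by 8.50.

Z = (0.00, 0.00) ✓; ZG at 169.8° ✓; |ZG| = 11.90 ✓; ∠ZGC = 64.20° ✓; |GC| = 19.10 ✓; ∠GCJ = 118.7° ✓; |CJ| = 17.70 ✓; ∠CJQ = 74.60° ✓; |JQ| = 23.90 ✓; ∠(JQ, QH) = 90.00° ✓; |QH| = 17.50 ✓; ∠QHS = 99.30° ✓; |HS| = 14.30 ✓; ∠(HS, SW) = 90.00° ✓; |SW| = 17.00 ✗.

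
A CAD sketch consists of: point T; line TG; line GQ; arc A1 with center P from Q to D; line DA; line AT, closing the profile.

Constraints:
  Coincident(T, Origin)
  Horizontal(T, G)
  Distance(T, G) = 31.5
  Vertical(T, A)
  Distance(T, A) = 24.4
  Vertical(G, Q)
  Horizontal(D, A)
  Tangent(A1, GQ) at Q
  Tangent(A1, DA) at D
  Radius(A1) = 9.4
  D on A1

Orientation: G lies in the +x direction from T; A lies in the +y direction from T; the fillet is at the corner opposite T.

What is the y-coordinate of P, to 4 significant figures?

15.00

T is at the origin; TG is horizontal with |TG| = 31.5 and G on the +x side, so G = (31.50, 0.000). TA is vertical with |TA| = 24.4 and A on the +y side, so A = (0.000, 24.40). The virtual corner opposite T is at (31.50, 24.40). Since A1 is tangent to GQ there, PQ ⟂ GQ and A1 meets DA tangentially, so PD is at right angles to DA, with radius 9.4, so the center P sits 9.4 in from both sides at P = (22.10, 15.00). So P.y = 15.00.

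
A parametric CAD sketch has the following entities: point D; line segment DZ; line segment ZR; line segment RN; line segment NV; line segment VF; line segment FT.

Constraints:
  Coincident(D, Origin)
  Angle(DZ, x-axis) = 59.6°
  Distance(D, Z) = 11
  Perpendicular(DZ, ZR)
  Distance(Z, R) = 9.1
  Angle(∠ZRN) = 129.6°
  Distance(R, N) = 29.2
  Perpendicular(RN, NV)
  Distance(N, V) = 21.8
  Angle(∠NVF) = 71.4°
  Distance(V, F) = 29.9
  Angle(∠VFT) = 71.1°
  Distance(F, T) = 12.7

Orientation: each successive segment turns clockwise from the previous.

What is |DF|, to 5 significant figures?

2.5272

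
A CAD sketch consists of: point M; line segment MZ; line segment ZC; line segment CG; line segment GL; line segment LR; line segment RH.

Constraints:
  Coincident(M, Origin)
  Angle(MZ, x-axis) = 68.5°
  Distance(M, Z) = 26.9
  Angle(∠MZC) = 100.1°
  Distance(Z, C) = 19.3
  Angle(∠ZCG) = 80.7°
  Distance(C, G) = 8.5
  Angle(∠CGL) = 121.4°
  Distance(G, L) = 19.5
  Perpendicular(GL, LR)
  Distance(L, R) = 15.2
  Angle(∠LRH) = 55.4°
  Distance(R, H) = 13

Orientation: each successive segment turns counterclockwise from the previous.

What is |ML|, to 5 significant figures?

11.691

M is at the origin; MZ runs at 68.5° with length 26.9, so Z = (9.8589, 25.028). ∠MZC = 100.1° gives ZC at 148.40° from the x-axis; with |ZC| = 19.3, C = (-6.5794, 35.141). ∠ZCG = 80.7° gives CG at -112.30° from the x-axis; with |CG| = 8.5, G = (-9.8048, 27.277). ∠CGL = 121.4° gives GL at -53.700° from the x-axis; with |GL| = 19.5, L = (1.7394, 11.561). Then |ML| = |L − M| = 11.691.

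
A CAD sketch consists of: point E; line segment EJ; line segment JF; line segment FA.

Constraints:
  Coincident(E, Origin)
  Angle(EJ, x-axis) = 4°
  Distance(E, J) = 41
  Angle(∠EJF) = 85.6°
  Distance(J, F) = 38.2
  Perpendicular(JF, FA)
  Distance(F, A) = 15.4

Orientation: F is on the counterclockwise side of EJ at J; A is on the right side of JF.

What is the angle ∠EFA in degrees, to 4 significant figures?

139.4°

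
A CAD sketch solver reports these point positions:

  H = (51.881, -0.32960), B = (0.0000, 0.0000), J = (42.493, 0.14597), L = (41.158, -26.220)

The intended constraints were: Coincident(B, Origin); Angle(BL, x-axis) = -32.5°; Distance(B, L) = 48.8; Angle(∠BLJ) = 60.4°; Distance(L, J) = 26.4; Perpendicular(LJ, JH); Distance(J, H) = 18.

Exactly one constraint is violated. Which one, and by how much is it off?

Distance(J, H) = 18 — off by 8.60.

B = (0.00, 0.00) ✓; BL at -32.50° ✓; |BL| = 48.80 ✓; ∠BLJ = 60.40° ✓; |LJ| = 26.40 ✓; ∠(LJ, JH) = 90.00° ✓; |JH| = 9.400 ✗.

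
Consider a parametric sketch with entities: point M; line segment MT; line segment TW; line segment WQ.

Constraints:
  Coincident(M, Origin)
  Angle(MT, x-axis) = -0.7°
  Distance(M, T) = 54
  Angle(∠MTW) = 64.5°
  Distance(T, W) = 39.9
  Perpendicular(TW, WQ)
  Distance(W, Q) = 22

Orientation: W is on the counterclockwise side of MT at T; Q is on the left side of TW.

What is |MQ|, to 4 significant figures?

31.50

∠MTW = 64.5°, so TW runs at -0.7° + (180° − 64.5°) = 114.8° from the x-axis; with |TW| = 39.9, W = T + 39.9·(cos 114.8°, sin 114.8°) = (37.26, 35.56). The perpendicularity gives WQ at right angles to TW; with |WQ| = 22.0 on the left of TW, Q = W + 22.0·(-0.9078, -0.4195) = (17.29, 26.33). Then |MQ| = |Q − M| = 31.50.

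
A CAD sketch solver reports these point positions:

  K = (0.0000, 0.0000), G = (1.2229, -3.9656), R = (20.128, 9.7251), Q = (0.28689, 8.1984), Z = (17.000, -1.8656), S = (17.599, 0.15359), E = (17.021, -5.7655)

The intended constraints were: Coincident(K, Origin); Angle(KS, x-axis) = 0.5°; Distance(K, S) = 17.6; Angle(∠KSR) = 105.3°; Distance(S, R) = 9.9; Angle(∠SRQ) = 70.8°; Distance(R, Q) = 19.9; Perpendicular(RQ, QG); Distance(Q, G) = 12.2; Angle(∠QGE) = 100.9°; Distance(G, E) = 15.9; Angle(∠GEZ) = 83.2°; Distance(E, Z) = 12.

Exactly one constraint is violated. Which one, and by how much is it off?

Distance(E, Z) = 12 — off by 8.10.

K = (0.00, 0.00) ✓; KS at 0.5000° ✓; |KS| = 17.60 ✓; ∠KSR = 105.3° ✓; |SR| = 9.900 ✓; ∠SRQ = 70.80° ✓; |RQ| = 19.90 ✓; ∠(RQ, QG) = 90.00° ✓; |QG| = 12.20 ✓; ∠QGE = 100.9° ✓; |GE| = 15.90 ✓; ∠GEZ = 83.19° ✓; |EZ| = 3.900 ✗.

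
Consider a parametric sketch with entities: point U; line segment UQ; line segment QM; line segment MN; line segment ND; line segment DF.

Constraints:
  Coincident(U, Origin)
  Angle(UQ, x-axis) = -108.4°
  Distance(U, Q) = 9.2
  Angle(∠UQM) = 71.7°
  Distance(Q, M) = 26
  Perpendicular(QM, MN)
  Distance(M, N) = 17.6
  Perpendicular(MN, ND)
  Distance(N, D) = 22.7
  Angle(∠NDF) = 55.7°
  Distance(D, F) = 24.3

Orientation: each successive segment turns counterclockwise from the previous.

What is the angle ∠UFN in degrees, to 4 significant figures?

75.69°

The perpendicularity gives ND at right angles to MN, so ND runs at 179.9°; with |ND| = 22.7, D = (0.4267, 8.865). ∠NDF = 55.7° gives DF at -55.80° from the x-axis; with |DF| = 24.3, F = (14.09, -11.23). Then cos ∠UFN = FU·FN / (|FU||FN|), giving 75.69°.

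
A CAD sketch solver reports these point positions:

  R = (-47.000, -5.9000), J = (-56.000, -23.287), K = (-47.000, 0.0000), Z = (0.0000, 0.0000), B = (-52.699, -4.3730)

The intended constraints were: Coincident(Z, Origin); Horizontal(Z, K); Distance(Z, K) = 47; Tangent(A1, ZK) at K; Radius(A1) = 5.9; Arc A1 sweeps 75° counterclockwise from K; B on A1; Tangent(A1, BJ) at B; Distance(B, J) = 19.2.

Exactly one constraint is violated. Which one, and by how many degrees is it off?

Tangent(A1, BJ) at B — off by 5.10°.

Z = (0.00, 0.00) ✓; Z.y = 0.00, K.y = 0.00 ✓; |ZK| = 47.00 ✓; ∠(RK, KZ) = 90.00° ✓; |RK| = 5.900 ✓; bearing(R→B) − bearing(R→K) = 75.00° ✓; |RB| = 5.900 ✓; ∠(RB, BJ) = 84.90° ✗; |BJ| = 19.20 ✓.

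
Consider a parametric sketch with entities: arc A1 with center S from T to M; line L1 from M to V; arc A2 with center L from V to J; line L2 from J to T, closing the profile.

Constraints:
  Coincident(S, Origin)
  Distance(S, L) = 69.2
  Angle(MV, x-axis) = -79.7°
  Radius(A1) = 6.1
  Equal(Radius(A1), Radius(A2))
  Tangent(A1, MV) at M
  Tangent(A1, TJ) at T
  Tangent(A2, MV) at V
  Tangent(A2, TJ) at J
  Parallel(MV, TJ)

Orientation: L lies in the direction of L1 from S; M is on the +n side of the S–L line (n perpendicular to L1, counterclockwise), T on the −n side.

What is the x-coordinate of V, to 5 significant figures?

18.375

The slot axis is L1's direction at -79.7°, so u = (cos -79.7°, sin -79.7°) = (0.17880, -0.98389) and n = (−sin -79.7°, cos -79.7°) = (0.98389, 0.17880). S is at the origin and L lies 69.2 along u from S, so L = 69.2·u = (12.373, -68.085). Tangency of A1 to both parallel lines with radius 6.1 puts M and T at S ± 6.1·n: M = (6.0017, 1.0907), T = (-6.0017, -1.0907). Equal radii place V and J the same way about L: V = L + 6.1·n = (18.375, -66.994), J = L − 6.1·n = (6.3714, -69.176). So V.x = 18.375.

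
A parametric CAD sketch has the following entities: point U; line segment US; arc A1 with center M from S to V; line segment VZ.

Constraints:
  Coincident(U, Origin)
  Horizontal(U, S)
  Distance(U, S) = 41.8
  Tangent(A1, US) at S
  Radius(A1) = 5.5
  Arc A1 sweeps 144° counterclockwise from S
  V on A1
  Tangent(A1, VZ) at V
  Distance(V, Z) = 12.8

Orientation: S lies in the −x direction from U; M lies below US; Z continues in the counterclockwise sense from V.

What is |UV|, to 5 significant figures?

46.119

U is at the origin; U and S share the same y with |US| = 41.8 and S on the −x side, so S = (-41.800, 0.0000). Tangency of A1 to US means the radius MS is perpendicular to US, so M = S + (0, -5.5) = (-41.800, -5.5000). On A1, S sits at bearing 90° from M; a 144° counterclockwise sweep puts V at bearing 234°, so V = M + 5.5·(cos 234°, sin 234°) = (-45.033, -9.9496). Then |UV| = |V − U| = 46.119.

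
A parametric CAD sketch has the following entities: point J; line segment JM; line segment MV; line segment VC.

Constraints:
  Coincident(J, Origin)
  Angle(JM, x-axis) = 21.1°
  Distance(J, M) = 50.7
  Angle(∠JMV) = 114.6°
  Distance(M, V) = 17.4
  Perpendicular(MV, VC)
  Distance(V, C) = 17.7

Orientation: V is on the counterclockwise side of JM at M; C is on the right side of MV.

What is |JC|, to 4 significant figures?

74.52

J is at the origin; JM runs at 21.1° with length 50.7, so M = 50.7·(cos 21.1°, sin 21.1°) = (47.30, 18.25). ∠JMV = 114.6°, so MV runs at 21.1° + (180° − 114.6°) = 86.50° from the x-axis; with |MV| = 17.4, V = M + 17.4·(cos 86.50°, sin 86.50°) = (48.36, 35.62). MV ⟂ VC; with |VC| = 17.7 on the right of MV, C = V + 17.7·(0.9981, -0.06105) = (66.03, 34.54). Then |JC| = |C − J| = 74.52.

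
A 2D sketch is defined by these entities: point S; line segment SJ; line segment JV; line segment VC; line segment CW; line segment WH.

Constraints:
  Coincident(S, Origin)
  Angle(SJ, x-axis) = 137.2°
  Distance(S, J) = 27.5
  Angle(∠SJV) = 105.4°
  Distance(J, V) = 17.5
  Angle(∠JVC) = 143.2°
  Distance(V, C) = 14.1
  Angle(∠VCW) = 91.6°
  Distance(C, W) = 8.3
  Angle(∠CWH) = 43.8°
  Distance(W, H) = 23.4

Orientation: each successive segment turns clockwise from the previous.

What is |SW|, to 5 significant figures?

33.280

S is at the origin; SJ runs at 137.2° with length 27.5, so J = (-20.178, 18.685). ∠SJV = 105.4° gives JV at 62.600° from the x-axis; with |JV| = 17.5, V = (-12.124, 34.221). ∠JVC = 143.2° gives VC at 25.800° from the x-axis; with |VC| = 14.1, C = (0.57042, 40.358). ∠VCW = 91.6° gives CW at -62.600° from the x-axis; with |CW| = 8.3, W = (4.3901, 32.989). Then |SW| = |W − S| = 33.280.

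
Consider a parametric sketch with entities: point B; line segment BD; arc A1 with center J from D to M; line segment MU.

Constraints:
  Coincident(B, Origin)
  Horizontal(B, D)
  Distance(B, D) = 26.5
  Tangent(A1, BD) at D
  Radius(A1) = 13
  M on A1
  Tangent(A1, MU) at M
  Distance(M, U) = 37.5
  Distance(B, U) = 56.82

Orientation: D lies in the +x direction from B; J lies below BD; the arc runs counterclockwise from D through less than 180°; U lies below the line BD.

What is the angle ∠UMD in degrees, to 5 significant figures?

128.76°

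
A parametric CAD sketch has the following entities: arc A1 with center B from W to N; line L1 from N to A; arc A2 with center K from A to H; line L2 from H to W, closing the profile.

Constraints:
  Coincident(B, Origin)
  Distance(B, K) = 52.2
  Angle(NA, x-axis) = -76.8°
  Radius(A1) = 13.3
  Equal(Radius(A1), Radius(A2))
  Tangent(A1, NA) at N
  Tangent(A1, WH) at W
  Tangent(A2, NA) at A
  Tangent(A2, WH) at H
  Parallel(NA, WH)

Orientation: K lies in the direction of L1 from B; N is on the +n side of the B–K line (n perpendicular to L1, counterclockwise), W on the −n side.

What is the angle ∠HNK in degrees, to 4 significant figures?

12.71°

Tangency of A1 to both parallel lines with radius 13.3 puts N and W at B ± 13.3·n: N = (12.95, 3.037), W = (-12.95, -3.037). Equal radii place A and H the same way about K: A = K + 13.3·n = (24.87, -47.78), H = K − 13.3·n = (-1.029, -53.86). Then cos ∠HNK = NH·NK / (|NH||NK|), giving 12.71°.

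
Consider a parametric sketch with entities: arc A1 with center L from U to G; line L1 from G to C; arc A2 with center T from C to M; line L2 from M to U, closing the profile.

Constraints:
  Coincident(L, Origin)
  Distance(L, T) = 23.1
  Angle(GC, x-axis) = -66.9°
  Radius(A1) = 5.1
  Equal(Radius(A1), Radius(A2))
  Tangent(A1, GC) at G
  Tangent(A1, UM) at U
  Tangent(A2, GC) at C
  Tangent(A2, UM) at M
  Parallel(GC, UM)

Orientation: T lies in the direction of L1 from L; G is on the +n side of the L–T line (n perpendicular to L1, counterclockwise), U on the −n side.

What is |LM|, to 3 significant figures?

23.7

The slot axis is L1's direction at -66.9°, so u = (cos -66.9°, sin -66.9°) = (0.392, -0.920) and n = (−sin -66.9°, cos -66.9°) = (0.920, 0.392). L is at the origin and T lies 23.1 along u from L, so T = 23.1·u = (9.06, -21.2). Tangency of A1 to both parallel lines with radius 5.1 puts G and U at L ± 5.1·n: G = (4.69, 2.00), U = (-4.69, -2.00). Equal radii place C and M the same way about T: C = T + 5.1·n = (13.8, -19.2), M = T − 5.1·n = (4.37, -23.2). Then |LM| = |M − L| = 23.7.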